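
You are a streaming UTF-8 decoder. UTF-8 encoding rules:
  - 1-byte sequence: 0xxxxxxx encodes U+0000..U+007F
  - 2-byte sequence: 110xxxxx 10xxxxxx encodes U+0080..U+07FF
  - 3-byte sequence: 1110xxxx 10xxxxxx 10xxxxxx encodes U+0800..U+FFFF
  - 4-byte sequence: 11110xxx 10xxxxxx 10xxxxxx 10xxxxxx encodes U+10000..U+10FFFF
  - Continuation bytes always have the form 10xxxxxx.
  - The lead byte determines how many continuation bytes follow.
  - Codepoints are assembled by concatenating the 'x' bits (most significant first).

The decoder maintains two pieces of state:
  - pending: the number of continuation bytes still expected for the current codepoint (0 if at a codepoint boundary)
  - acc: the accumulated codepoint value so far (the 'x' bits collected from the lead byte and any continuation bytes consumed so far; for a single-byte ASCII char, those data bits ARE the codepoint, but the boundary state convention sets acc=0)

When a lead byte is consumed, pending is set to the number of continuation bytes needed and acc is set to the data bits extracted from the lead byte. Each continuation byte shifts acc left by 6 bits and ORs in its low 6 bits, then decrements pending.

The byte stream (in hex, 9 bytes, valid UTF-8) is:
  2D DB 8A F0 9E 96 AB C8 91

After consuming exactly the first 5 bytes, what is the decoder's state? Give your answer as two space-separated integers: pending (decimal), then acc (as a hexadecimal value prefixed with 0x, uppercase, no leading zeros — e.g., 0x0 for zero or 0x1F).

Byte[0]=2D: 1-byte. pending=0, acc=0x0
Byte[1]=DB: 2-byte lead. pending=1, acc=0x1B
Byte[2]=8A: continuation. acc=(acc<<6)|0x0A=0x6CA, pending=0
Byte[3]=F0: 4-byte lead. pending=3, acc=0x0
Byte[4]=9E: continuation. acc=(acc<<6)|0x1E=0x1E, pending=2

Answer: 2 0x1E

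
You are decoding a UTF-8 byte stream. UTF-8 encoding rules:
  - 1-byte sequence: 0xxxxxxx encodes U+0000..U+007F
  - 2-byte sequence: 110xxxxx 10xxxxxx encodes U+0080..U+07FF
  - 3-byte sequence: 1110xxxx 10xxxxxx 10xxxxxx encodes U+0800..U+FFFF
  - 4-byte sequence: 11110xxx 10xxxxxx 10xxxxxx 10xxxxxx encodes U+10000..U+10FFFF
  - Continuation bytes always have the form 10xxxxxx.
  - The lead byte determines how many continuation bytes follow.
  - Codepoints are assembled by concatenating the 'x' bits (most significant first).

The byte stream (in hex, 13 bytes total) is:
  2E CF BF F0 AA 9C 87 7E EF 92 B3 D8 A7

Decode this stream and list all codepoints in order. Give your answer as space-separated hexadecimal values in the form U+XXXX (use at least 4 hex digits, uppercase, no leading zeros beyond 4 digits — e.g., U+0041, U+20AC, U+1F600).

Byte[0]=2E: 1-byte ASCII. cp=U+002E
Byte[1]=CF: 2-byte lead, need 1 cont bytes. acc=0xF
Byte[2]=BF: continuation. acc=(acc<<6)|0x3F=0x3FF
Completed: cp=U+03FF (starts at byte 1)
Byte[3]=F0: 4-byte lead, need 3 cont bytes. acc=0x0
Byte[4]=AA: continuation. acc=(acc<<6)|0x2A=0x2A
Byte[5]=9C: continuation. acc=(acc<<6)|0x1C=0xA9C
Byte[6]=87: continuation. acc=(acc<<6)|0x07=0x2A707
Completed: cp=U+2A707 (starts at byte 3)
Byte[7]=7E: 1-byte ASCII. cp=U+007E
Byte[8]=EF: 3-byte lead, need 2 cont bytes. acc=0xF
Byte[9]=92: continuation. acc=(acc<<6)|0x12=0x3D2
Byte[10]=B3: continuation. acc=(acc<<6)|0x33=0xF4B3
Completed: cp=U+F4B3 (starts at byte 8)
Byte[11]=D8: 2-byte lead, need 1 cont bytes. acc=0x18
Byte[12]=A7: continuation. acc=(acc<<6)|0x27=0x627
Completed: cp=U+0627 (starts at byte 11)

Answer: U+002E U+03FF U+2A707 U+007E U+F4B3 U+0627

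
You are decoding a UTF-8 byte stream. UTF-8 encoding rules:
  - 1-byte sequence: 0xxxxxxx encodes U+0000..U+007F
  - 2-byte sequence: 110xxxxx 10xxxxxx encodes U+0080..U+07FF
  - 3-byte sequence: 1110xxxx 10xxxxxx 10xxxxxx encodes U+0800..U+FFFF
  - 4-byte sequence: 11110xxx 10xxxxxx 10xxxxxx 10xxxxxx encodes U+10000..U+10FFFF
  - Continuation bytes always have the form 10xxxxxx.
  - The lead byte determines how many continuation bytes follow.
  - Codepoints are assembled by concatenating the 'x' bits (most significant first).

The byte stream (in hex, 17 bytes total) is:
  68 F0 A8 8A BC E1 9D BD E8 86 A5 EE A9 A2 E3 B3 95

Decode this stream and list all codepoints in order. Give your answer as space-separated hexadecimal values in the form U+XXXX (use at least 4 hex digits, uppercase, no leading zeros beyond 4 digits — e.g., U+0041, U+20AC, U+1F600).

Answer: U+0068 U+282BC U+177D U+81A5 U+EA62 U+3CD5

Derivation:
Byte[0]=68: 1-byte ASCII. cp=U+0068
Byte[1]=F0: 4-byte lead, need 3 cont bytes. acc=0x0
Byte[2]=A8: continuation. acc=(acc<<6)|0x28=0x28
Byte[3]=8A: continuation. acc=(acc<<6)|0x0A=0xA0A
Byte[4]=BC: continuation. acc=(acc<<6)|0x3C=0x282BC
Completed: cp=U+282BC (starts at byte 1)
Byte[5]=E1: 3-byte lead, need 2 cont bytes. acc=0x1
Byte[6]=9D: continuation. acc=(acc<<6)|0x1D=0x5D
Byte[7]=BD: continuation. acc=(acc<<6)|0x3D=0x177D
Completed: cp=U+177D (starts at byte 5)
Byte[8]=E8: 3-byte lead, need 2 cont bytes. acc=0x8
Byte[9]=86: continuation. acc=(acc<<6)|0x06=0x206
Byte[10]=A5: continuation. acc=(acc<<6)|0x25=0x81A5
Completed: cp=U+81A5 (starts at byte 8)
Byte[11]=EE: 3-byte lead, need 2 cont bytes. acc=0xE
Byte[12]=A9: continuation. acc=(acc<<6)|0x29=0x3A9
Byte[13]=A2: continuation. acc=(acc<<6)|0x22=0xEA62
Completed: cp=U+EA62 (starts at byte 11)
Byte[14]=E3: 3-byte lead, need 2 cont bytes. acc=0x3
Byte[15]=B3: continuation. acc=(acc<<6)|0x33=0xF3
Byte[16]=95: continuation. acc=(acc<<6)|0x15=0x3CD5
Completed: cp=U+3CD5 (starts at byte 14)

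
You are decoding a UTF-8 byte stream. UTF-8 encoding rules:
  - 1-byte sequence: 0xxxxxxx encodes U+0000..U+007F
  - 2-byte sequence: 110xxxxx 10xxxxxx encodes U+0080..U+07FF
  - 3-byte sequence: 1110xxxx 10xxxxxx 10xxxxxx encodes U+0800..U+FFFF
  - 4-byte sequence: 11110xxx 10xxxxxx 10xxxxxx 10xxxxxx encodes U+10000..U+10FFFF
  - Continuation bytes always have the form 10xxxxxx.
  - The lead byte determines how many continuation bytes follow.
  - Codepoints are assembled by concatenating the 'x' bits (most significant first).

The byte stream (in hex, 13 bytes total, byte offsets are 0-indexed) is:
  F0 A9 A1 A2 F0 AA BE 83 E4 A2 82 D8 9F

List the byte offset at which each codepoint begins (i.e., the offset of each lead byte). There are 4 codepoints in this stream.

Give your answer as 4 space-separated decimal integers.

Byte[0]=F0: 4-byte lead, need 3 cont bytes. acc=0x0
Byte[1]=A9: continuation. acc=(acc<<6)|0x29=0x29
Byte[2]=A1: continuation. acc=(acc<<6)|0x21=0xA61
Byte[3]=A2: continuation. acc=(acc<<6)|0x22=0x29862
Completed: cp=U+29862 (starts at byte 0)
Byte[4]=F0: 4-byte lead, need 3 cont bytes. acc=0x0
Byte[5]=AA: continuation. acc=(acc<<6)|0x2A=0x2A
Byte[6]=BE: continuation. acc=(acc<<6)|0x3E=0xABE
Byte[7]=83: continuation. acc=(acc<<6)|0x03=0x2AF83
Completed: cp=U+2AF83 (starts at byte 4)
Byte[8]=E4: 3-byte lead, need 2 cont bytes. acc=0x4
Byte[9]=A2: continuation. acc=(acc<<6)|0x22=0x122
Byte[10]=82: continuation. acc=(acc<<6)|0x02=0x4882
Completed: cp=U+4882 (starts at byte 8)
Byte[11]=D8: 2-byte lead, need 1 cont bytes. acc=0x18
Byte[12]=9F: continuation. acc=(acc<<6)|0x1F=0x61F
Completed: cp=U+061F (starts at byte 11)

Answer: 0 4 8 11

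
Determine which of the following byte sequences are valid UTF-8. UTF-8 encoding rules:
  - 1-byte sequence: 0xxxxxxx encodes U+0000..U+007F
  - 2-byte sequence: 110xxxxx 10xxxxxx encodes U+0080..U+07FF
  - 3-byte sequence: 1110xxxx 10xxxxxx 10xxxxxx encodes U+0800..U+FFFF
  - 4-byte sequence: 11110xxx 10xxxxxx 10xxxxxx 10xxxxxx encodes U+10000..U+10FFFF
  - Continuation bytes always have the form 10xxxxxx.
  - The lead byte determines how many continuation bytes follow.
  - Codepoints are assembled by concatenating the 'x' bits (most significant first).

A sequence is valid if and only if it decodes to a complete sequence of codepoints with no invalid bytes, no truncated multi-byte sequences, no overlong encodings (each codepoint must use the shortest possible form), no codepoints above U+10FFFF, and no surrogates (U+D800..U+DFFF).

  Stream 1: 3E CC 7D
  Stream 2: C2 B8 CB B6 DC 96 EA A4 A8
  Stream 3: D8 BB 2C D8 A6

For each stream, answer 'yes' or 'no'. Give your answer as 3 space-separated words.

Stream 1: error at byte offset 2. INVALID
Stream 2: decodes cleanly. VALID
Stream 3: decodes cleanly. VALID

Answer: no yes yes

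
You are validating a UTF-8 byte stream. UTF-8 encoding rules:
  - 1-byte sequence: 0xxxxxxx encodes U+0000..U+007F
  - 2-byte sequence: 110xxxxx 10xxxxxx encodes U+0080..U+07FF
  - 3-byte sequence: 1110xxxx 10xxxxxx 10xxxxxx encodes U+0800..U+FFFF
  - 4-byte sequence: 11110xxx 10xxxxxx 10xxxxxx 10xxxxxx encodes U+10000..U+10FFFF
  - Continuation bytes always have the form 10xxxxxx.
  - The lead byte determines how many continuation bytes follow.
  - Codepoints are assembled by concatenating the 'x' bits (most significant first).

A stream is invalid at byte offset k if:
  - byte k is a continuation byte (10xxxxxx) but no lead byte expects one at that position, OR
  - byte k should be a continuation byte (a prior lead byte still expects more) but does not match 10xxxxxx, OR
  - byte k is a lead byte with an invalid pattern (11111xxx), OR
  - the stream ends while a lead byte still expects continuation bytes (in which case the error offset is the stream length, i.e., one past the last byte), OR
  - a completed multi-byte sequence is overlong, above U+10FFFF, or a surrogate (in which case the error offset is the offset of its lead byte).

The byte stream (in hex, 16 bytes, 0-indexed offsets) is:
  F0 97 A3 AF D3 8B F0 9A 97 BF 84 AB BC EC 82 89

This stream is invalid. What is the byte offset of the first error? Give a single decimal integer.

Byte[0]=F0: 4-byte lead, need 3 cont bytes. acc=0x0
Byte[1]=97: continuation. acc=(acc<<6)|0x17=0x17
Byte[2]=A3: continuation. acc=(acc<<6)|0x23=0x5E3
Byte[3]=AF: continuation. acc=(acc<<6)|0x2F=0x178EF
Completed: cp=U+178EF (starts at byte 0)
Byte[4]=D3: 2-byte lead, need 1 cont bytes. acc=0x13
Byte[5]=8B: continuation. acc=(acc<<6)|0x0B=0x4CB
Completed: cp=U+04CB (starts at byte 4)
Byte[6]=F0: 4-byte lead, need 3 cont bytes. acc=0x0
Byte[7]=9A: continuation. acc=(acc<<6)|0x1A=0x1A
Byte[8]=97: continuation. acc=(acc<<6)|0x17=0x697
Byte[9]=BF: continuation. acc=(acc<<6)|0x3F=0x1A5FF
Completed: cp=U+1A5FF (starts at byte 6)
Byte[10]=84: INVALID lead byte (not 0xxx/110x/1110/11110)

Answer: 10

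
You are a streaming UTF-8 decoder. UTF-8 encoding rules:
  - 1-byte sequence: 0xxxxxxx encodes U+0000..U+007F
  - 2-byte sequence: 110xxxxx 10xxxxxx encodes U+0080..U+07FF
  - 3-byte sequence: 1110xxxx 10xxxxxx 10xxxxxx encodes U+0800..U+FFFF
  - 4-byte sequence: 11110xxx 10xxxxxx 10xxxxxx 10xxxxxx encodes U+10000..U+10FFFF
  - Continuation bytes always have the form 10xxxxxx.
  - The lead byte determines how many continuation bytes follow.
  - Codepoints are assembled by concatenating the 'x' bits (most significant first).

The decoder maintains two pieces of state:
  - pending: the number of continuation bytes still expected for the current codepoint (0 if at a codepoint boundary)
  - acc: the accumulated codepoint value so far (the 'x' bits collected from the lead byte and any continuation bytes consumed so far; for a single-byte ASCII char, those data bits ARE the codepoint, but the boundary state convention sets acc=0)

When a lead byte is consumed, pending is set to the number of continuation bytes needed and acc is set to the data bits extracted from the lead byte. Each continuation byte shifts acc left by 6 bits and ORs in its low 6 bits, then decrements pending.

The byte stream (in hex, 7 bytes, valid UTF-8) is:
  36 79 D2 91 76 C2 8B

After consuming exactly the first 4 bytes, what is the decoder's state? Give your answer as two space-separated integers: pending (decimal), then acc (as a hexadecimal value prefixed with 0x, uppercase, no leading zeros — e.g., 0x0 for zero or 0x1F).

Byte[0]=36: 1-byte. pending=0, acc=0x0
Byte[1]=79: 1-byte. pending=0, acc=0x0
Byte[2]=D2: 2-byte lead. pending=1, acc=0x12
Byte[3]=91: continuation. acc=(acc<<6)|0x11=0x491, pending=0

Answer: 0 0x491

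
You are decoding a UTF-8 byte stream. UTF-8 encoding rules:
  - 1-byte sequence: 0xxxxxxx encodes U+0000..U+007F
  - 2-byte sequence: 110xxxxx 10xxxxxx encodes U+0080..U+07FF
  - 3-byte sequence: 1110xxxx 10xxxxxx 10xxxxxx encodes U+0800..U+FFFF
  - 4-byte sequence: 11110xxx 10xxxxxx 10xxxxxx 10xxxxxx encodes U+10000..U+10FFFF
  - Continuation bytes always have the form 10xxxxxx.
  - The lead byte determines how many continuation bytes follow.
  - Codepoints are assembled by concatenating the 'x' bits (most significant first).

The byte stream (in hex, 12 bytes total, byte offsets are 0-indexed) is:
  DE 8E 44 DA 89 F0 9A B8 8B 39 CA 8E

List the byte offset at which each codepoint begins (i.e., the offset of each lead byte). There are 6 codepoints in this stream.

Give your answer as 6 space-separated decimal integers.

Byte[0]=DE: 2-byte lead, need 1 cont bytes. acc=0x1E
Byte[1]=8E: continuation. acc=(acc<<6)|0x0E=0x78E
Completed: cp=U+078E (starts at byte 0)
Byte[2]=44: 1-byte ASCII. cp=U+0044
Byte[3]=DA: 2-byte lead, need 1 cont bytes. acc=0x1A
Byte[4]=89: continuation. acc=(acc<<6)|0x09=0x689
Completed: cp=U+0689 (starts at byte 3)
Byte[5]=F0: 4-byte lead, need 3 cont bytes. acc=0x0
Byte[6]=9A: continuation. acc=(acc<<6)|0x1A=0x1A
Byte[7]=B8: continuation. acc=(acc<<6)|0x38=0x6B8
Byte[8]=8B: continuation. acc=(acc<<6)|0x0B=0x1AE0B
Completed: cp=U+1AE0B (starts at byte 5)
Byte[9]=39: 1-byte ASCII. cp=U+0039
Byte[10]=CA: 2-byte lead, need 1 cont bytes. acc=0xA
Byte[11]=8E: continuation. acc=(acc<<6)|0x0E=0x28E
Completed: cp=U+028E (starts at byte 10)

Answer: 0 2 3 5 9 10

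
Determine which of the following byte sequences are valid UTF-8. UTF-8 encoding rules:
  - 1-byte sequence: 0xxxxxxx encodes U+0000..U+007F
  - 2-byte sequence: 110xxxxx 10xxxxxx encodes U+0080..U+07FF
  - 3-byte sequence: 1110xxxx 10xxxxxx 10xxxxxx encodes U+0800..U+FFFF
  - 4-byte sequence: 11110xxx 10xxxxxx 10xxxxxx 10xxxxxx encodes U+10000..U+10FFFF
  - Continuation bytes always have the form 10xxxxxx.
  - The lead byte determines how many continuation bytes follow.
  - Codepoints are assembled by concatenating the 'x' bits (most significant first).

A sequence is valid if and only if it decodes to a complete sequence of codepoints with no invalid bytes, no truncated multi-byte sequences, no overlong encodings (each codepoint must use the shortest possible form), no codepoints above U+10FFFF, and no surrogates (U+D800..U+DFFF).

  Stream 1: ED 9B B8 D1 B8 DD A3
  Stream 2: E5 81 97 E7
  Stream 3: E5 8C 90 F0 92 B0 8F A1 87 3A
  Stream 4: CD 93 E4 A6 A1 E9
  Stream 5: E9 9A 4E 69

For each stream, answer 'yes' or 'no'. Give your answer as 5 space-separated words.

Stream 1: decodes cleanly. VALID
Stream 2: error at byte offset 4. INVALID
Stream 3: error at byte offset 7. INVALID
Stream 4: error at byte offset 6. INVALID
Stream 5: error at byte offset 2. INVALID

Answer: yes no no no no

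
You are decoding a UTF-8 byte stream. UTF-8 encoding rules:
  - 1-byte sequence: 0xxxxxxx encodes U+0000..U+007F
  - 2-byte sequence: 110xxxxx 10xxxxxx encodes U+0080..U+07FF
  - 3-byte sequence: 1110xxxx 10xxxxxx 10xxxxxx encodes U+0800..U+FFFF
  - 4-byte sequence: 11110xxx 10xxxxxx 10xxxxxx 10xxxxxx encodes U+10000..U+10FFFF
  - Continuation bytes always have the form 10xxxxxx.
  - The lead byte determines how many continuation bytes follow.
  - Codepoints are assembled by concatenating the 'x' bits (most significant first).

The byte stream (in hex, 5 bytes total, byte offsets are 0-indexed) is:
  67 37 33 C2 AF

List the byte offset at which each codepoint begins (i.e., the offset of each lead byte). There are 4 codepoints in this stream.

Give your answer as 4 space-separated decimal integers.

Answer: 0 1 2 3

Derivation:
Byte[0]=67: 1-byte ASCII. cp=U+0067
Byte[1]=37: 1-byte ASCII. cp=U+0037
Byte[2]=33: 1-byte ASCII. cp=U+0033
Byte[3]=C2: 2-byte lead, need 1 cont bytes. acc=0x2
Byte[4]=AF: continuation. acc=(acc<<6)|0x2F=0xAF
Completed: cp=U+00AF (starts at byte 3)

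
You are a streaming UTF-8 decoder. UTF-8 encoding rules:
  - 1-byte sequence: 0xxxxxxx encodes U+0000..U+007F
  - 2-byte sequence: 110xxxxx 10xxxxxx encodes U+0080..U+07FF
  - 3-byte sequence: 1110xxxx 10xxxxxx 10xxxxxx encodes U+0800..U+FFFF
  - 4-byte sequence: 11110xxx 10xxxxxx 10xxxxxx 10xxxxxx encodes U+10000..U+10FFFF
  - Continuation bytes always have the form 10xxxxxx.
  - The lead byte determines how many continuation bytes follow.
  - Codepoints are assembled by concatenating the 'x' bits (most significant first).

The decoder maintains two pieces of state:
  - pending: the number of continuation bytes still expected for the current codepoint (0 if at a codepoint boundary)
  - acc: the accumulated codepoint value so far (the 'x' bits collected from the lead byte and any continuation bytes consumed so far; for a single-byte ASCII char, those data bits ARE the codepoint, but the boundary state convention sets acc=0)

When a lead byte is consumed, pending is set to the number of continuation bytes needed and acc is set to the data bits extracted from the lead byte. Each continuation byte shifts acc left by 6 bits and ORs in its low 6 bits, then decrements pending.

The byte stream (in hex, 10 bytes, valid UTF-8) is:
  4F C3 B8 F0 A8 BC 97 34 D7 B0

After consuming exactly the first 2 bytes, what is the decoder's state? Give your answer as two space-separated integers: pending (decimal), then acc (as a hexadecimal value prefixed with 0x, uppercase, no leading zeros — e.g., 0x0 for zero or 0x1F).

Answer: 1 0x3

Derivation:
Byte[0]=4F: 1-byte. pending=0, acc=0x0
Byte[1]=C3: 2-byte lead. pending=1, acc=0x3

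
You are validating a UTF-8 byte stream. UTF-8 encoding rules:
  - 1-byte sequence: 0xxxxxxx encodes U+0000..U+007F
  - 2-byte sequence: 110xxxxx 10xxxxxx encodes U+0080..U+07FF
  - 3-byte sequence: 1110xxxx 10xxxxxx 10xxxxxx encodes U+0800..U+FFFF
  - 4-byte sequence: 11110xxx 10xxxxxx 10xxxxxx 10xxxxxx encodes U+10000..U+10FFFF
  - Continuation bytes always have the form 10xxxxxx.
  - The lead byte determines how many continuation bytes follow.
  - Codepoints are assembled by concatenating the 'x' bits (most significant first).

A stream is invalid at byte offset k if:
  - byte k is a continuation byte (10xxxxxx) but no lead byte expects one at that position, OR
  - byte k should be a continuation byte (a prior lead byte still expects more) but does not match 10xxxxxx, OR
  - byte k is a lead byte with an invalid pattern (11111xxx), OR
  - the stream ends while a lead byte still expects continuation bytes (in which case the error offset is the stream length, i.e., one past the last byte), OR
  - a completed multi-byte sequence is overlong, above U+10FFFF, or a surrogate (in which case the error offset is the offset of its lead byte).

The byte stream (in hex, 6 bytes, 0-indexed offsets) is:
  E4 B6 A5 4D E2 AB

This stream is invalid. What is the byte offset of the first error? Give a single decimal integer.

Answer: 6

Derivation:
Byte[0]=E4: 3-byte lead, need 2 cont bytes. acc=0x4
Byte[1]=B6: continuation. acc=(acc<<6)|0x36=0x136
Byte[2]=A5: continuation. acc=(acc<<6)|0x25=0x4DA5
Completed: cp=U+4DA5 (starts at byte 0)
Byte[3]=4D: 1-byte ASCII. cp=U+004D
Byte[4]=E2: 3-byte lead, need 2 cont bytes. acc=0x2
Byte[5]=AB: continuation. acc=(acc<<6)|0x2B=0xAB
Byte[6]: stream ended, expected continuation. INVALID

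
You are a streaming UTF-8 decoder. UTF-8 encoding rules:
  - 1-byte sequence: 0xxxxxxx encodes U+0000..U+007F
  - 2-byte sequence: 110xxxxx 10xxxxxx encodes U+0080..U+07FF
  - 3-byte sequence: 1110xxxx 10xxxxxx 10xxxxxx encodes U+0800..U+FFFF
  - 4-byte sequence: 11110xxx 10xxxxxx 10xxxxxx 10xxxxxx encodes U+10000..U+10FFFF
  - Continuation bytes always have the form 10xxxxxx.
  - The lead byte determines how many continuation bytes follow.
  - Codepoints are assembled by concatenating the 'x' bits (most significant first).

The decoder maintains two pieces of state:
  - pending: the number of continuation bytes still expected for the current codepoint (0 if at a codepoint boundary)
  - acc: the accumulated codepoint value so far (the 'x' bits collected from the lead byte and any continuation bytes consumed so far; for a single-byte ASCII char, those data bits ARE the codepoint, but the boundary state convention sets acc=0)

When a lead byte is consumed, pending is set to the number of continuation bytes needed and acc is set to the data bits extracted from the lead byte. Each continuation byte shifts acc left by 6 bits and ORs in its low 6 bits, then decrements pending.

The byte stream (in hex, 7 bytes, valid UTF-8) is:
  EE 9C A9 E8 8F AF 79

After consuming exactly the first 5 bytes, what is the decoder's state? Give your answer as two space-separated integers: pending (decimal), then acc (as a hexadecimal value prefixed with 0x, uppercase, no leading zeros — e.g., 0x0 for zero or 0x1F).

Answer: 1 0x20F

Derivation:
Byte[0]=EE: 3-byte lead. pending=2, acc=0xE
Byte[1]=9C: continuation. acc=(acc<<6)|0x1C=0x39C, pending=1
Byte[2]=A9: continuation. acc=(acc<<6)|0x29=0xE729, pending=0
Byte[3]=E8: 3-byte lead. pending=2, acc=0x8
Byte[4]=8F: continuation. acc=(acc<<6)|0x0F=0x20F, pending=1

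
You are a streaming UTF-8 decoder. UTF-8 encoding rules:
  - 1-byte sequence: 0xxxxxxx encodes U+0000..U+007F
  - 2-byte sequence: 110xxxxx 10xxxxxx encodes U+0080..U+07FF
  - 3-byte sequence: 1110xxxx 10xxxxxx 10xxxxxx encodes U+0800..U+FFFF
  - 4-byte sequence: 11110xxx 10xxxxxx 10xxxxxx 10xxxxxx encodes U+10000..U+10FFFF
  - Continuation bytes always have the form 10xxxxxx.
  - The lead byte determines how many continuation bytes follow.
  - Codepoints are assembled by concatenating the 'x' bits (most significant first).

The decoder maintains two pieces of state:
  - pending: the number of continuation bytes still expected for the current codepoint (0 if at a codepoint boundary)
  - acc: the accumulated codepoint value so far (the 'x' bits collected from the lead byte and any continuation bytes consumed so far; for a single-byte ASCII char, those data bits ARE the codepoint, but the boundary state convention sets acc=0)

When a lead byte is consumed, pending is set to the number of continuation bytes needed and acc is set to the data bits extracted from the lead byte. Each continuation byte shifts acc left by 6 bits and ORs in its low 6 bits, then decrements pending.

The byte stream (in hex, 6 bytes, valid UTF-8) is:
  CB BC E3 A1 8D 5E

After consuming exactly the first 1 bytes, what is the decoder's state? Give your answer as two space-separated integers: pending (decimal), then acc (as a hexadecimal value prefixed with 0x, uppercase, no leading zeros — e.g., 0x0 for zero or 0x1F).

Byte[0]=CB: 2-byte lead. pending=1, acc=0xB

Answer: 1 0xB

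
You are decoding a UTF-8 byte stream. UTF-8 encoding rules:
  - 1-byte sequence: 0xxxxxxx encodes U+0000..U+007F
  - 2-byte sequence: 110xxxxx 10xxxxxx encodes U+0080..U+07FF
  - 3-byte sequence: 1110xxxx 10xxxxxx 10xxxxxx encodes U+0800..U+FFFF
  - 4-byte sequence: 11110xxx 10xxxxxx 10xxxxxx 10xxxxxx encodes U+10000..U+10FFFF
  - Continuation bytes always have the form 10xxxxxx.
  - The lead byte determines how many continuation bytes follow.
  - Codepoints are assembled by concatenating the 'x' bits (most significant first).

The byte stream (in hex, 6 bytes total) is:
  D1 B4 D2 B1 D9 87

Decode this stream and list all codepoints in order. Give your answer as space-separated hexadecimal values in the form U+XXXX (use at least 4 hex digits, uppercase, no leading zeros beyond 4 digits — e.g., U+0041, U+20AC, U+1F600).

Answer: U+0474 U+04B1 U+0647

Derivation:
Byte[0]=D1: 2-byte lead, need 1 cont bytes. acc=0x11
Byte[1]=B4: continuation. acc=(acc<<6)|0x34=0x474
Completed: cp=U+0474 (starts at byte 0)
Byte[2]=D2: 2-byte lead, need 1 cont bytes. acc=0x12
Byte[3]=B1: continuation. acc=(acc<<6)|0x31=0x4B1
Completed: cp=U+04B1 (starts at byte 2)
Byte[4]=D9: 2-byte lead, need 1 cont bytes. acc=0x19
Byte[5]=87: continuation. acc=(acc<<6)|0x07=0x647
Completed: cp=U+0647 (starts at byte 4)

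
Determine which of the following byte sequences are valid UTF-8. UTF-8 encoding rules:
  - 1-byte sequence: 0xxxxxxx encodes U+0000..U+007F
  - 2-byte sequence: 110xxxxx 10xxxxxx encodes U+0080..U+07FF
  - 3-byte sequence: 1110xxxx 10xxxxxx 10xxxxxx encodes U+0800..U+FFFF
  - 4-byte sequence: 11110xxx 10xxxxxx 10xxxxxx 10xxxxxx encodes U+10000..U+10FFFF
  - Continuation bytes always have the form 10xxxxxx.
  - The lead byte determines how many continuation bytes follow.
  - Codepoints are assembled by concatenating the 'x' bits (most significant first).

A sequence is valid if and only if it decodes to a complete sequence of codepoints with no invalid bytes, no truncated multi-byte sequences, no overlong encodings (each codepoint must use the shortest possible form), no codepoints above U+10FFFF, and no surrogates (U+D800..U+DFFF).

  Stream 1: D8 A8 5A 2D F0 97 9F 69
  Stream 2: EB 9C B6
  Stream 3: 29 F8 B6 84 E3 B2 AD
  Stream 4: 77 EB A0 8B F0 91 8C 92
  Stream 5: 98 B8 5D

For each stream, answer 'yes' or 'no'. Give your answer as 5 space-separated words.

Answer: no yes no yes no

Derivation:
Stream 1: error at byte offset 7. INVALID
Stream 2: decodes cleanly. VALID
Stream 3: error at byte offset 1. INVALID
Stream 4: decodes cleanly. VALID
Stream 5: error at byte offset 0. INVALID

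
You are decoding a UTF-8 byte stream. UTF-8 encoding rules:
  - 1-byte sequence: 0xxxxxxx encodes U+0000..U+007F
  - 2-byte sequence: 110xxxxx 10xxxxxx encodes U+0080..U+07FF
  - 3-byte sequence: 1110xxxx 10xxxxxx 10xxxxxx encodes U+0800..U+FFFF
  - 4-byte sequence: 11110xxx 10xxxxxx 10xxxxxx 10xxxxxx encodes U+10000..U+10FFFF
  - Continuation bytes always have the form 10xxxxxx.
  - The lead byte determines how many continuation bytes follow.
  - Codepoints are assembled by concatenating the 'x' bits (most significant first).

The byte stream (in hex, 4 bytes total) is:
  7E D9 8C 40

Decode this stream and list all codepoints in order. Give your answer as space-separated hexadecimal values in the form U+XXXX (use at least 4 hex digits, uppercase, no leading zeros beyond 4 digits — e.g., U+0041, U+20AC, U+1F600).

Byte[0]=7E: 1-byte ASCII. cp=U+007E
Byte[1]=D9: 2-byte lead, need 1 cont bytes. acc=0x19
Byte[2]=8C: continuation. acc=(acc<<6)|0x0C=0x64C
Completed: cp=U+064C (starts at byte 1)
Byte[3]=40: 1-byte ASCII. cp=U+0040

Answer: U+007E U+064C U+0040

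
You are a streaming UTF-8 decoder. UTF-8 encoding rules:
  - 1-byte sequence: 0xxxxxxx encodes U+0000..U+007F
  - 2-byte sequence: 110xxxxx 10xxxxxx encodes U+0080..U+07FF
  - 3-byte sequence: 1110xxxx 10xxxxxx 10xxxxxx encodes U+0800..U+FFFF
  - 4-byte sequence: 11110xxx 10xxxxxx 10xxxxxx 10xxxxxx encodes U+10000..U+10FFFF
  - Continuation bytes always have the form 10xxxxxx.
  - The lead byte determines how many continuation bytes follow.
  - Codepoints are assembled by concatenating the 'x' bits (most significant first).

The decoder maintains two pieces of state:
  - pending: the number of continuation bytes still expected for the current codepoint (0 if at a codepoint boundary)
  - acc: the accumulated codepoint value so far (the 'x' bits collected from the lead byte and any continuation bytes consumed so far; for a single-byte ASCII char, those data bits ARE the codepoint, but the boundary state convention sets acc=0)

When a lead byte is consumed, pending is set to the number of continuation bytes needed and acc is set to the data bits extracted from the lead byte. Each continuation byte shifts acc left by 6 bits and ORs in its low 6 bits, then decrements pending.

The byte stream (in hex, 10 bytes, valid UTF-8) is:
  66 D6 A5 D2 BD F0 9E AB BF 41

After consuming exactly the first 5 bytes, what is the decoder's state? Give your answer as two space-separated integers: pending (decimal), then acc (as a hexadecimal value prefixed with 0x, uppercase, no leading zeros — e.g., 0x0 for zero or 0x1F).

Answer: 0 0x4BD

Derivation:
Byte[0]=66: 1-byte. pending=0, acc=0x0
Byte[1]=D6: 2-byte lead. pending=1, acc=0x16
Byte[2]=A5: continuation. acc=(acc<<6)|0x25=0x5A5, pending=0
Byte[3]=D2: 2-byte lead. pending=1, acc=0x12
Byte[4]=BD: continuation. acc=(acc<<6)|0x3D=0x4BD, pending=0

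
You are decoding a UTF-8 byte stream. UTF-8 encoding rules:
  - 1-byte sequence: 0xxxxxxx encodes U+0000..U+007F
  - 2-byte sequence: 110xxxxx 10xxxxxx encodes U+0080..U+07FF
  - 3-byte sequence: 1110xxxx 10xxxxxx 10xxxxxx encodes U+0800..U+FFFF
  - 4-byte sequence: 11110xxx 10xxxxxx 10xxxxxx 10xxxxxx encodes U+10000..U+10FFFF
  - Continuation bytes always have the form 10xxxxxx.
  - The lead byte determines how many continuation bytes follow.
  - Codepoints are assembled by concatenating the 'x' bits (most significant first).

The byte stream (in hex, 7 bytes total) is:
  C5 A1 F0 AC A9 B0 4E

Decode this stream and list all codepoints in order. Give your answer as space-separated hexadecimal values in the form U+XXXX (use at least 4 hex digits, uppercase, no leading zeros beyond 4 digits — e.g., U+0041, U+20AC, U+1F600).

Answer: U+0161 U+2CA70 U+004E

Derivation:
Byte[0]=C5: 2-byte lead, need 1 cont bytes. acc=0x5
Byte[1]=A1: continuation. acc=(acc<<6)|0x21=0x161
Completed: cp=U+0161 (starts at byte 0)
Byte[2]=F0: 4-byte lead, need 3 cont bytes. acc=0x0
Byte[3]=AC: continuation. acc=(acc<<6)|0x2C=0x2C
Byte[4]=A9: continuation. acc=(acc<<6)|0x29=0xB29
Byte[5]=B0: continuation. acc=(acc<<6)|0x30=0x2CA70
Completed: cp=U+2CA70 (starts at byte 2)
Byte[6]=4E: 1-byte ASCII. cp=U+004E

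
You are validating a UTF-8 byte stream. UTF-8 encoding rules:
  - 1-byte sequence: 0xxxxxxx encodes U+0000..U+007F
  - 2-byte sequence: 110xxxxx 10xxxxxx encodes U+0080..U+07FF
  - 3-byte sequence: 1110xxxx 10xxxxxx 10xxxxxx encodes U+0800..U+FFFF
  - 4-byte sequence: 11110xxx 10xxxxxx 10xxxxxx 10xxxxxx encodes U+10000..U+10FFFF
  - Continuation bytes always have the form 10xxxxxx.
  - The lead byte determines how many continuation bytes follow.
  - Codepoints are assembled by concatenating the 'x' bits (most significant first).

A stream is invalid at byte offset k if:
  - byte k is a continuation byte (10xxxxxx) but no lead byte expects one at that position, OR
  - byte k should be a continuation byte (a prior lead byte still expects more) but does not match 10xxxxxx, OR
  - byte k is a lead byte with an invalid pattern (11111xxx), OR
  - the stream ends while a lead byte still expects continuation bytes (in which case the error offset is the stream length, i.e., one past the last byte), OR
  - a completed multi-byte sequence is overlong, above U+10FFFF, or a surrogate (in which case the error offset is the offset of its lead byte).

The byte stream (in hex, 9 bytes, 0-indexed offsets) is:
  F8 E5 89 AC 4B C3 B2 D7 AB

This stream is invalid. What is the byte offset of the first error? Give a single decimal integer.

Byte[0]=F8: INVALID lead byte (not 0xxx/110x/1110/11110)

Answer: 0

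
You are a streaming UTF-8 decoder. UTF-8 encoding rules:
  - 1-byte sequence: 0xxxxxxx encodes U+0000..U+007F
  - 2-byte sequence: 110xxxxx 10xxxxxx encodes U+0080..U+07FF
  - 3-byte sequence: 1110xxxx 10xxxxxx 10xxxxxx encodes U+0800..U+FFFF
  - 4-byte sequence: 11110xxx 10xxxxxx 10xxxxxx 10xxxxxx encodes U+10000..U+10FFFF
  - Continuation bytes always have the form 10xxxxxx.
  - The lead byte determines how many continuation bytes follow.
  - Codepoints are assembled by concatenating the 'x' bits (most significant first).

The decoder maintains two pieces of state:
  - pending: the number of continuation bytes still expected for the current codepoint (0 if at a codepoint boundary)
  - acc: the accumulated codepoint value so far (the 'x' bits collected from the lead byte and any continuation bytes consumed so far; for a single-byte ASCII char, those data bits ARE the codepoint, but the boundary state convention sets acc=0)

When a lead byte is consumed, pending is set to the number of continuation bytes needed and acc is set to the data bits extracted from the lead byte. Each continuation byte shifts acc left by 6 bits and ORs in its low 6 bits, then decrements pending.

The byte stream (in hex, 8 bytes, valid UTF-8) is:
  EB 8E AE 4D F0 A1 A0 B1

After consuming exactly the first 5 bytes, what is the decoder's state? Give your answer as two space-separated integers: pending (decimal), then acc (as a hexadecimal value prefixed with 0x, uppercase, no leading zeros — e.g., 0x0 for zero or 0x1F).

Byte[0]=EB: 3-byte lead. pending=2, acc=0xB
Byte[1]=8E: continuation. acc=(acc<<6)|0x0E=0x2CE, pending=1
Byte[2]=AE: continuation. acc=(acc<<6)|0x2E=0xB3AE, pending=0
Byte[3]=4D: 1-byte. pending=0, acc=0x0
Byte[4]=F0: 4-byte lead. pending=3, acc=0x0

Answer: 3 0x0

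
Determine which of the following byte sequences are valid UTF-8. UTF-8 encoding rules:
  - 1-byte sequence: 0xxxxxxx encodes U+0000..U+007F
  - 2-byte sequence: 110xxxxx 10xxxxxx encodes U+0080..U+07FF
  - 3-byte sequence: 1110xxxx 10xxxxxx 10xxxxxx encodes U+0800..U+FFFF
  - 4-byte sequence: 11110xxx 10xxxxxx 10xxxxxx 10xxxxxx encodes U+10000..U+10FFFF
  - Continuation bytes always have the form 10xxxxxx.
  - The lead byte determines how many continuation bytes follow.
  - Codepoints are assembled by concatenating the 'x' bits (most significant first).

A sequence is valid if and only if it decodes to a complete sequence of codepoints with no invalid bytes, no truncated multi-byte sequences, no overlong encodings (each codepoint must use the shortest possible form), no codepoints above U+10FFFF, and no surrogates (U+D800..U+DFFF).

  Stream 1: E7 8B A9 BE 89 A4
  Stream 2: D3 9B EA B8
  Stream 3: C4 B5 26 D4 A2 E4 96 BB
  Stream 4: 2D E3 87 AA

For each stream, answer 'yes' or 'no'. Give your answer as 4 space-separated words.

Stream 1: error at byte offset 3. INVALID
Stream 2: error at byte offset 4. INVALID
Stream 3: decodes cleanly. VALID
Stream 4: decodes cleanly. VALID

Answer: no no yes yes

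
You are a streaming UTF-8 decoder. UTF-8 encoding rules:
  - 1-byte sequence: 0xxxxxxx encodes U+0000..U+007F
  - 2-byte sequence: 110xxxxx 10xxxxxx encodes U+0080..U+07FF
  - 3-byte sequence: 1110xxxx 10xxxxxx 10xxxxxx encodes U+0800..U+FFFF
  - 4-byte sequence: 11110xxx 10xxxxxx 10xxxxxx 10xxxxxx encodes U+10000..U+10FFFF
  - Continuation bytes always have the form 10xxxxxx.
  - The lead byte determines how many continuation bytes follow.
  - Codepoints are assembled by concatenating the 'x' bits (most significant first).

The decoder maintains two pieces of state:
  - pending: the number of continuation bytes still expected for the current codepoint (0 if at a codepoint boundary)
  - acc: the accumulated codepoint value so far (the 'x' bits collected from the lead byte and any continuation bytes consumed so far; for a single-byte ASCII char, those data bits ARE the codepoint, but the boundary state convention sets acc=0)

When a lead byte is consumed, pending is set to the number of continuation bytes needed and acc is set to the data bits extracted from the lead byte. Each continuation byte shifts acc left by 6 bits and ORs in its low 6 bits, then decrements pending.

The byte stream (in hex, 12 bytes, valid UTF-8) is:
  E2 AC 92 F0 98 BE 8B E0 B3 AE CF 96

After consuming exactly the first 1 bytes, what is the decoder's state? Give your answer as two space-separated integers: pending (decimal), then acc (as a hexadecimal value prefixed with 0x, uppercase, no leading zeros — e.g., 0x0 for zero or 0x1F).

Answer: 2 0x2

Derivation:
Byte[0]=E2: 3-byte lead. pending=2, acc=0x2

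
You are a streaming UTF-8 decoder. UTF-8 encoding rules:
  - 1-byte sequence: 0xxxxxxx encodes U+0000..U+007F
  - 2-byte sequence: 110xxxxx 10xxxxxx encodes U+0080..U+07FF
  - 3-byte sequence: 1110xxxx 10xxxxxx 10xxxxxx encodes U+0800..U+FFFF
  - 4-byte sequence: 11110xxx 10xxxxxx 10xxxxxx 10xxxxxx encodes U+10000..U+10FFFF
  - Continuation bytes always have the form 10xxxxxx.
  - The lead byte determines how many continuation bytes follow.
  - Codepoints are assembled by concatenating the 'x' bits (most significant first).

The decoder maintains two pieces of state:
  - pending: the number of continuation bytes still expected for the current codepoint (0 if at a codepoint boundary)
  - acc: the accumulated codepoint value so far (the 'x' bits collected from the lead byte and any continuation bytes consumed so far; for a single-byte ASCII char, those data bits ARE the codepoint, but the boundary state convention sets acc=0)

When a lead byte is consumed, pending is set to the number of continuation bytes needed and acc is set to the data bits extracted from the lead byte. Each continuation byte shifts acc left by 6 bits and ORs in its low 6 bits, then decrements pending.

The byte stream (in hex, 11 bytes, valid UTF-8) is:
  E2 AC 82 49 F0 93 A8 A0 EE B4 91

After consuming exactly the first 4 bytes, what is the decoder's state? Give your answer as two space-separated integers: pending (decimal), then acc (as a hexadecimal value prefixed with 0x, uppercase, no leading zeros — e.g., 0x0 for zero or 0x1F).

Answer: 0 0x0

Derivation:
Byte[0]=E2: 3-byte lead. pending=2, acc=0x2
Byte[1]=AC: continuation. acc=(acc<<6)|0x2C=0xAC, pending=1
Byte[2]=82: continuation. acc=(acc<<6)|0x02=0x2B02, pending=0
Byte[3]=49: 1-byte. pending=0, acc=0x0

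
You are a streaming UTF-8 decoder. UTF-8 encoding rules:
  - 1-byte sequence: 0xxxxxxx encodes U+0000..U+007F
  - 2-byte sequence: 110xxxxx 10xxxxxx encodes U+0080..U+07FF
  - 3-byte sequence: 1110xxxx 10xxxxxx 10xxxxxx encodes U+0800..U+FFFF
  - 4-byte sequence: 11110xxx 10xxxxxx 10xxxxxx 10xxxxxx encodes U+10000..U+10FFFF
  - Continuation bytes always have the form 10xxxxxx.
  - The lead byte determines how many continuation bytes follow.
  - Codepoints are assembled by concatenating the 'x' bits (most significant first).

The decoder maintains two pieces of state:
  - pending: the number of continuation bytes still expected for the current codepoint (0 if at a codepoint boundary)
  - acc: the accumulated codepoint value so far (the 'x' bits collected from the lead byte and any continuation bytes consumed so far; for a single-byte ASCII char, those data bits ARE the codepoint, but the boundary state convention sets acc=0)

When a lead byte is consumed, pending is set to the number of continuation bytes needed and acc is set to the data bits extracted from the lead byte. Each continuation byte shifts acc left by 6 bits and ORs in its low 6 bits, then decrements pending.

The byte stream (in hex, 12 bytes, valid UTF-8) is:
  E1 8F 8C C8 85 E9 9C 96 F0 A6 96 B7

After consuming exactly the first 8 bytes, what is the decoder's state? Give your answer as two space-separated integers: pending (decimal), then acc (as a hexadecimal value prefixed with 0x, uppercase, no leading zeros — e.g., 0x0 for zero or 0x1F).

Answer: 0 0x9716

Derivation:
Byte[0]=E1: 3-byte lead. pending=2, acc=0x1
Byte[1]=8F: continuation. acc=(acc<<6)|0x0F=0x4F, pending=1
Byte[2]=8C: continuation. acc=(acc<<6)|0x0C=0x13CC, pending=0
Byte[3]=C8: 2-byte lead. pending=1, acc=0x8
Byte[4]=85: continuation. acc=(acc<<6)|0x05=0x205, pending=0
Byte[5]=E9: 3-byte lead. pending=2, acc=0x9
Byte[6]=9C: continuation. acc=(acc<<6)|0x1C=0x25C, pending=1
Byte[7]=96: continuation. acc=(acc<<6)|0x16=0x9716, pending=0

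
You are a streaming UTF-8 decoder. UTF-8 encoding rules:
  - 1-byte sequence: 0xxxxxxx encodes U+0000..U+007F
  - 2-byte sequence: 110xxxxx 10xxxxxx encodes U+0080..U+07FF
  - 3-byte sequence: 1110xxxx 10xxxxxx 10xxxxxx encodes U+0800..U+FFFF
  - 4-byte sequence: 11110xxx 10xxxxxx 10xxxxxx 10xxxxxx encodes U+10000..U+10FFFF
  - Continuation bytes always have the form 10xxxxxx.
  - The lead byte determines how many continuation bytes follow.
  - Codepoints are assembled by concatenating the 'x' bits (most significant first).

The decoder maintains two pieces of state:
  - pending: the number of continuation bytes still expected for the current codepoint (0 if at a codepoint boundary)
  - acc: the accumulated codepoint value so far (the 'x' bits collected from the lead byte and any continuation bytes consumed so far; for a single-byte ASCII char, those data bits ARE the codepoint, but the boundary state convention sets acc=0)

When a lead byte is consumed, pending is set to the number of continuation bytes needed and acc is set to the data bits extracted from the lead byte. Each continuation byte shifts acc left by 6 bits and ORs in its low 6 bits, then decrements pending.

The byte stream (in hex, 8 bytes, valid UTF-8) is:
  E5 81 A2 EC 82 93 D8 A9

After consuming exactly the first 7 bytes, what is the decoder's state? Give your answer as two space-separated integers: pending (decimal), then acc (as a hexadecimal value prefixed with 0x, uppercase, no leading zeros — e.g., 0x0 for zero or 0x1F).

Byte[0]=E5: 3-byte lead. pending=2, acc=0x5
Byte[1]=81: continuation. acc=(acc<<6)|0x01=0x141, pending=1
Byte[2]=A2: continuation. acc=(acc<<6)|0x22=0x5062, pending=0
Byte[3]=EC: 3-byte lead. pending=2, acc=0xC
Byte[4]=82: continuation. acc=(acc<<6)|0x02=0x302, pending=1
Byte[5]=93: continuation. acc=(acc<<6)|0x13=0xC093, pending=0
Byte[6]=D8: 2-byte lead. pending=1, acc=0x18

Answer: 1 0x18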